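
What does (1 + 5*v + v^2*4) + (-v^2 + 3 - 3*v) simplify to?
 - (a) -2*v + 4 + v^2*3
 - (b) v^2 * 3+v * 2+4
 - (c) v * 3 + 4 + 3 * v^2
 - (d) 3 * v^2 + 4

Adding the polynomials and combining like terms:
(1 + 5*v + v^2*4) + (-v^2 + 3 - 3*v)
= v^2 * 3+v * 2+4
b) v^2 * 3+v * 2+4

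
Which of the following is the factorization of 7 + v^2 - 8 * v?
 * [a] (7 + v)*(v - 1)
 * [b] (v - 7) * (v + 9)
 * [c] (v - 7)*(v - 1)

We need to factor 7 + v^2 - 8 * v.
The factored form is (v - 7)*(v - 1).
c) (v - 7)*(v - 1)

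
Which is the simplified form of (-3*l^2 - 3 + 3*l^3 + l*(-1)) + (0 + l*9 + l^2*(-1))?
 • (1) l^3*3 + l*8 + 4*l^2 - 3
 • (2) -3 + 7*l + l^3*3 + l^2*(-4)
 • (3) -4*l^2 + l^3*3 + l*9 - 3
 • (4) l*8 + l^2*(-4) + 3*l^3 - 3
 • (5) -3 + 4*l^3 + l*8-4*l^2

Adding the polynomials and combining like terms:
(-3*l^2 - 3 + 3*l^3 + l*(-1)) + (0 + l*9 + l^2*(-1))
= l*8 + l^2*(-4) + 3*l^3 - 3
4) l*8 + l^2*(-4) + 3*l^3 - 3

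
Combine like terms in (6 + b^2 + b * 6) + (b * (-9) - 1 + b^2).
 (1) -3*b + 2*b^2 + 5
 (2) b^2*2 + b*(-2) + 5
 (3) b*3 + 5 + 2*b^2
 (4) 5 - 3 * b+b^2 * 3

Adding the polynomials and combining like terms:
(6 + b^2 + b*6) + (b*(-9) - 1 + b^2)
= -3*b + 2*b^2 + 5
1) -3*b + 2*b^2 + 5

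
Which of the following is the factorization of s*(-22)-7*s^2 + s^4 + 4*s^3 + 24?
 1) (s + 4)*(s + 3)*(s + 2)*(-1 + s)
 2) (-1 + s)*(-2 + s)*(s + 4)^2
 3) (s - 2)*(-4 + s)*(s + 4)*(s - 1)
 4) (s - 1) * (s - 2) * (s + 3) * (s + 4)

We need to factor s*(-22)-7*s^2 + s^4 + 4*s^3 + 24.
The factored form is (s - 1) * (s - 2) * (s + 3) * (s + 4).
4) (s - 1) * (s - 2) * (s + 3) * (s + 4)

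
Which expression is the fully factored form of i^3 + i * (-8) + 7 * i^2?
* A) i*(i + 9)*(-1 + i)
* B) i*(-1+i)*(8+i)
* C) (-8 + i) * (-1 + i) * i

We need to factor i^3 + i * (-8) + 7 * i^2.
The factored form is i*(-1+i)*(8+i).
B) i*(-1+i)*(8+i)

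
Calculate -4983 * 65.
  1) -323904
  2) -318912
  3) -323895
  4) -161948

-4983 * 65 = -323895
3) -323895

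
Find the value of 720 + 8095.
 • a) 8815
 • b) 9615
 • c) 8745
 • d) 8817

720 + 8095 = 8815
a) 8815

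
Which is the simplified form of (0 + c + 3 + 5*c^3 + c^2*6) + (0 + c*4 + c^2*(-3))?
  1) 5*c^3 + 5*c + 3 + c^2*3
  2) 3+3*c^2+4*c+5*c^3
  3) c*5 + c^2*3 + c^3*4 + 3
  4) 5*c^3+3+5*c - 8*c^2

Adding the polynomials and combining like terms:
(0 + c + 3 + 5*c^3 + c^2*6) + (0 + c*4 + c^2*(-3))
= 5*c^3 + 5*c + 3 + c^2*3
1) 5*c^3 + 5*c + 3 + c^2*3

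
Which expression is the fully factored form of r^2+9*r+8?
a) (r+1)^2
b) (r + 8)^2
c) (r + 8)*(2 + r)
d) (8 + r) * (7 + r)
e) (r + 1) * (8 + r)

We need to factor r^2+9*r+8.
The factored form is (r + 1) * (8 + r).
e) (r + 1) * (8 + r)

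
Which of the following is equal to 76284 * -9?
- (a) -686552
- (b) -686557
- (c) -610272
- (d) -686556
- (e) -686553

76284 * -9 = -686556
d) -686556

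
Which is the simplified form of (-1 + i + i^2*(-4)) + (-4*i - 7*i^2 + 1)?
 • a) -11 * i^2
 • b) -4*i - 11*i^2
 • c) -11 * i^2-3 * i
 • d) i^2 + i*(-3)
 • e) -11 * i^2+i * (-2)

Adding the polynomials and combining like terms:
(-1 + i + i^2*(-4)) + (-4*i - 7*i^2 + 1)
= -11 * i^2-3 * i
c) -11 * i^2-3 * i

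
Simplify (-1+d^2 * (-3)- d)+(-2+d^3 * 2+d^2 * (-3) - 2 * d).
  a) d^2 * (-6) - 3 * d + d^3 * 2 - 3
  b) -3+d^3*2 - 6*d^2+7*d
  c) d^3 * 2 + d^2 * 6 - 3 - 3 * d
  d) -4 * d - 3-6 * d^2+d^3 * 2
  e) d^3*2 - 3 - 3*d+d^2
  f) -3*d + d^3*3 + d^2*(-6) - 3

Adding the polynomials and combining like terms:
(-1 + d^2*(-3) - d) + (-2 + d^3*2 + d^2*(-3) - 2*d)
= d^2 * (-6) - 3 * d + d^3 * 2 - 3
a) d^2 * (-6) - 3 * d + d^3 * 2 - 3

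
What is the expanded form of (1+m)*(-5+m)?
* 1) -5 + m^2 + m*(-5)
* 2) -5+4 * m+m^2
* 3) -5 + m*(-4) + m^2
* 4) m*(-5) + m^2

Expanding (1+m)*(-5+m):
= -5 + m*(-4) + m^2
3) -5 + m*(-4) + m^2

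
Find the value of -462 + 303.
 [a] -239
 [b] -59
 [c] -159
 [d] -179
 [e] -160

-462 + 303 = -159
c) -159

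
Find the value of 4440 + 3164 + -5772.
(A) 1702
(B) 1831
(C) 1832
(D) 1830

First: 4440 + 3164 = 7604
Then: 7604 + -5772 = 1832
C) 1832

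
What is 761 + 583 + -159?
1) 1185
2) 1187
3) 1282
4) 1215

First: 761 + 583 = 1344
Then: 1344 + -159 = 1185
1) 1185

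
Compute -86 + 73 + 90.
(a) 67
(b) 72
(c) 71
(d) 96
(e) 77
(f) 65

First: -86 + 73 = -13
Then: -13 + 90 = 77
e) 77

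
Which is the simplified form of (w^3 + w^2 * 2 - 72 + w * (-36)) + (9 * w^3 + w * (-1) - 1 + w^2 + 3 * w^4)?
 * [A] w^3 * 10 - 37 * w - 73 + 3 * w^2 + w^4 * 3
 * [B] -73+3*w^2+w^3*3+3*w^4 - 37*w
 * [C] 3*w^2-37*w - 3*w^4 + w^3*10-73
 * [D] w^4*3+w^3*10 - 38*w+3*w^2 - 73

Adding the polynomials and combining like terms:
(w^3 + w^2*2 - 72 + w*(-36)) + (9*w^3 + w*(-1) - 1 + w^2 + 3*w^4)
= w^3 * 10 - 37 * w - 73 + 3 * w^2 + w^4 * 3
A) w^3 * 10 - 37 * w - 73 + 3 * w^2 + w^4 * 3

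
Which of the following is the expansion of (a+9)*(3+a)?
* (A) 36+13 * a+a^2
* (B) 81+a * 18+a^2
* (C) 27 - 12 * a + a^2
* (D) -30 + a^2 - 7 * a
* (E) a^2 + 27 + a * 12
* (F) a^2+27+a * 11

Expanding (a+9)*(3+a):
= a^2 + 27 + a * 12
E) a^2 + 27 + a * 12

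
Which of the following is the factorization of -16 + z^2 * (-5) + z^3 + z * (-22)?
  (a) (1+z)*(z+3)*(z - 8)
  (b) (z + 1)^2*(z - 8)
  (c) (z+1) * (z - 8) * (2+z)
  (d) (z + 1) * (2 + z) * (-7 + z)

We need to factor -16 + z^2 * (-5) + z^3 + z * (-22).
The factored form is (z+1) * (z - 8) * (2+z).
c) (z+1) * (z - 8) * (2+z)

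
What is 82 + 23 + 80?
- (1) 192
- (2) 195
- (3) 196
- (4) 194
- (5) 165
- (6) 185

First: 82 + 23 = 105
Then: 105 + 80 = 185
6) 185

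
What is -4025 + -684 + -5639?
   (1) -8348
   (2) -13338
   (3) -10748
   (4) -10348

First: -4025 + -684 = -4709
Then: -4709 + -5639 = -10348
4) -10348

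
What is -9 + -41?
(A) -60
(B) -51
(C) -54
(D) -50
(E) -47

-9 + -41 = -50
D) -50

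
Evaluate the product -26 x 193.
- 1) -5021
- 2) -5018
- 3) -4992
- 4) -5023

-26 * 193 = -5018
2) -5018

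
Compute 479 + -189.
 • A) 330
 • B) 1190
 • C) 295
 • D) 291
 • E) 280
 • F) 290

479 + -189 = 290
F) 290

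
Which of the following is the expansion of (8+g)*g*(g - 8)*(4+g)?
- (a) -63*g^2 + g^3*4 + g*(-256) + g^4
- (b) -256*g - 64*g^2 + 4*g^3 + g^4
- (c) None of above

Expanding (8+g)*g*(g - 8)*(4+g):
= -256*g - 64*g^2 + 4*g^3 + g^4
b) -256*g - 64*g^2 + 4*g^3 + g^4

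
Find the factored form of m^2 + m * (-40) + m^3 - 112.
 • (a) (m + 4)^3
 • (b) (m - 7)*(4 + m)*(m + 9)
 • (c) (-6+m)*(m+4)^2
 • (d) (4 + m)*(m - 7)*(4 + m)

We need to factor m^2 + m * (-40) + m^3 - 112.
The factored form is (4 + m)*(m - 7)*(4 + m).
d) (4 + m)*(m - 7)*(4 + m)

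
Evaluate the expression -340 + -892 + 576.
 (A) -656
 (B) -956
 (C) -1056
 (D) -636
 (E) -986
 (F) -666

First: -340 + -892 = -1232
Then: -1232 + 576 = -656
A) -656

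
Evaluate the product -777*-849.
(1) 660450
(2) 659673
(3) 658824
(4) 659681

-777 * -849 = 659673
2) 659673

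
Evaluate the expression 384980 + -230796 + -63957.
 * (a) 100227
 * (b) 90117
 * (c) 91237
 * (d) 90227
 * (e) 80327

First: 384980 + -230796 = 154184
Then: 154184 + -63957 = 90227
d) 90227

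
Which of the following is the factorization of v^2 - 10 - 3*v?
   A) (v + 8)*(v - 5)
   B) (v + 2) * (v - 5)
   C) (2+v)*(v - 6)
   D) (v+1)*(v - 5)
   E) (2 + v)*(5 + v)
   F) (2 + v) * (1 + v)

We need to factor v^2 - 10 - 3*v.
The factored form is (v + 2) * (v - 5).
B) (v + 2) * (v - 5)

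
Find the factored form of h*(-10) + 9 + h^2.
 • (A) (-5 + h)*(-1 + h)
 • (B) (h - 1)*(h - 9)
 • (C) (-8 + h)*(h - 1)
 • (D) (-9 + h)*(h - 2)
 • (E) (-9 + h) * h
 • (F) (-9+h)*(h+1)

We need to factor h*(-10) + 9 + h^2.
The factored form is (h - 1)*(h - 9).
B) (h - 1)*(h - 9)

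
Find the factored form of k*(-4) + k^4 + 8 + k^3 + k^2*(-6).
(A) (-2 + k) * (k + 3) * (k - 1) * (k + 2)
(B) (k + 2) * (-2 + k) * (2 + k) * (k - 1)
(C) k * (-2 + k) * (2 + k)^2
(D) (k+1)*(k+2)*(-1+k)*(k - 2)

We need to factor k*(-4) + k^4 + 8 + k^3 + k^2*(-6).
The factored form is (k + 2) * (-2 + k) * (2 + k) * (k - 1).
B) (k + 2) * (-2 + k) * (2 + k) * (k - 1)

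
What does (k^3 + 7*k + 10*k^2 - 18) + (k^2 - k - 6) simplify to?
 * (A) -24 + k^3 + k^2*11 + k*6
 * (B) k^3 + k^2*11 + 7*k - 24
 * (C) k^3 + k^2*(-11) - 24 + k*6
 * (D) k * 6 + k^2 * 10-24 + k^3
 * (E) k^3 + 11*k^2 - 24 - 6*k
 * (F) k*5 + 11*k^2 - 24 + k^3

Adding the polynomials and combining like terms:
(k^3 + 7*k + 10*k^2 - 18) + (k^2 - k - 6)
= -24 + k^3 + k^2*11 + k*6
A) -24 + k^3 + k^2*11 + k*6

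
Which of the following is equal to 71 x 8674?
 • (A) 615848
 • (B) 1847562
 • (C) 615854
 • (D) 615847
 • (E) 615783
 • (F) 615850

71 * 8674 = 615854
C) 615854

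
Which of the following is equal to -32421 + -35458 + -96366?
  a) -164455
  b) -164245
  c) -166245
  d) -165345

First: -32421 + -35458 = -67879
Then: -67879 + -96366 = -164245
b) -164245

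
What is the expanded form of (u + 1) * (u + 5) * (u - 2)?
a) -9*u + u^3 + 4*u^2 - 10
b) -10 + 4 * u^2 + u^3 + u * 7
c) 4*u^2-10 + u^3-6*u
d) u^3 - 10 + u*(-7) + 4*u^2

Expanding (u + 1) * (u + 5) * (u - 2):
= u^3 - 10 + u*(-7) + 4*u^2
d) u^3 - 10 + u*(-7) + 4*u^2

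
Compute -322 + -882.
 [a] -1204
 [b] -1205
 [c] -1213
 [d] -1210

-322 + -882 = -1204
a) -1204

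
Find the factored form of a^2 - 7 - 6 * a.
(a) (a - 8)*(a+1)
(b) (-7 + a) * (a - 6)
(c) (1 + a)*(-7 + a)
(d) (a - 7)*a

We need to factor a^2 - 7 - 6 * a.
The factored form is (1 + a)*(-7 + a).
c) (1 + a)*(-7 + a)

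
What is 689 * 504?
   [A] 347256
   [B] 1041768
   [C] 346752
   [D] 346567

689 * 504 = 347256
A) 347256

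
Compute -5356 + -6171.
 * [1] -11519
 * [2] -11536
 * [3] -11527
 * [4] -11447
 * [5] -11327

-5356 + -6171 = -11527
3) -11527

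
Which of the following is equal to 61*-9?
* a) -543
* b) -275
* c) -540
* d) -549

61 * -9 = -549
d) -549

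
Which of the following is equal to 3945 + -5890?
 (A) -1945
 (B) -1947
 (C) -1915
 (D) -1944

3945 + -5890 = -1945
A) -1945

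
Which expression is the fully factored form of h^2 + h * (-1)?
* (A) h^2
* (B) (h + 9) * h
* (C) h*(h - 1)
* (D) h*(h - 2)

We need to factor h^2 + h * (-1).
The factored form is h*(h - 1).
C) h*(h - 1)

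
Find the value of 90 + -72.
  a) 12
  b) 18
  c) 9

90 + -72 = 18
b) 18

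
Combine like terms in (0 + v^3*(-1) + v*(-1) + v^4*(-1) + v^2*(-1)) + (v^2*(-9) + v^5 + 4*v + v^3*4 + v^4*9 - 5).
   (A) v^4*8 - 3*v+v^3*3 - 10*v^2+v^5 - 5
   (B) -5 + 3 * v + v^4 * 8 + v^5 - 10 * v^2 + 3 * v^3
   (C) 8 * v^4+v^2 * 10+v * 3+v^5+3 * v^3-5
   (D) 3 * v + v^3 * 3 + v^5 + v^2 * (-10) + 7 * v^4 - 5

Adding the polynomials and combining like terms:
(0 + v^3*(-1) + v*(-1) + v^4*(-1) + v^2*(-1)) + (v^2*(-9) + v^5 + 4*v + v^3*4 + v^4*9 - 5)
= -5 + 3 * v + v^4 * 8 + v^5 - 10 * v^2 + 3 * v^3
B) -5 + 3 * v + v^4 * 8 + v^5 - 10 * v^2 + 3 * v^3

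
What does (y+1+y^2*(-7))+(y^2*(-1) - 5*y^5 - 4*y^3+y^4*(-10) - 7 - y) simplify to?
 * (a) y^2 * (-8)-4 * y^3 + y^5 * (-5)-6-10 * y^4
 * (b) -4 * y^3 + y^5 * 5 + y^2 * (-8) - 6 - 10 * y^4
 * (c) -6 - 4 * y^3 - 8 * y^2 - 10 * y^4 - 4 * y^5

Adding the polynomials and combining like terms:
(y + 1 + y^2*(-7)) + (y^2*(-1) - 5*y^5 - 4*y^3 + y^4*(-10) - 7 - y)
= y^2 * (-8)-4 * y^3 + y^5 * (-5)-6-10 * y^4
a) y^2 * (-8)-4 * y^3 + y^5 * (-5)-6-10 * y^4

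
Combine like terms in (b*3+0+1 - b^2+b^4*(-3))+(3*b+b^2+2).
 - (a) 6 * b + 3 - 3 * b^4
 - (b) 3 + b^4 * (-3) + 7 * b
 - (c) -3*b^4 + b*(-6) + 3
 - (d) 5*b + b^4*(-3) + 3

Adding the polynomials and combining like terms:
(b*3 + 0 + 1 - b^2 + b^4*(-3)) + (3*b + b^2 + 2)
= 6 * b + 3 - 3 * b^4
a) 6 * b + 3 - 3 * b^4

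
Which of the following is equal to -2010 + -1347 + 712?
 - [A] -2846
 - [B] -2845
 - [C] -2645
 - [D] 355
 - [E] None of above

First: -2010 + -1347 = -3357
Then: -3357 + 712 = -2645
C) -2645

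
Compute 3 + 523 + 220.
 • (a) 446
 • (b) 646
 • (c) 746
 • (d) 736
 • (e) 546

First: 3 + 523 = 526
Then: 526 + 220 = 746
c) 746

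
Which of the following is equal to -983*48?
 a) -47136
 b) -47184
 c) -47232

-983 * 48 = -47184
b) -47184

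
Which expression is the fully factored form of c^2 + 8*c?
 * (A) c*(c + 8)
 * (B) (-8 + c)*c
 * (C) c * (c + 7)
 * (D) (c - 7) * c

We need to factor c^2 + 8*c.
The factored form is c*(c + 8).
A) c*(c + 8)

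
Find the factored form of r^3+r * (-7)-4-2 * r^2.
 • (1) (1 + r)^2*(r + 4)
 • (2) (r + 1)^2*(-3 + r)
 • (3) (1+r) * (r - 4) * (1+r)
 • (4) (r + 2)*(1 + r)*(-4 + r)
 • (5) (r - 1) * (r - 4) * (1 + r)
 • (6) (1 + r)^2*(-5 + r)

We need to factor r^3+r * (-7)-4-2 * r^2.
The factored form is (1+r) * (r - 4) * (1+r).
3) (1+r) * (r - 4) * (1+r)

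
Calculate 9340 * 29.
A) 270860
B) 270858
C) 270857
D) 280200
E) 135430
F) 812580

9340 * 29 = 270860
A) 270860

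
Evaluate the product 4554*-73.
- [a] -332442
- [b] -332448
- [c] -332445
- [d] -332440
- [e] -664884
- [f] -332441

4554 * -73 = -332442
a) -332442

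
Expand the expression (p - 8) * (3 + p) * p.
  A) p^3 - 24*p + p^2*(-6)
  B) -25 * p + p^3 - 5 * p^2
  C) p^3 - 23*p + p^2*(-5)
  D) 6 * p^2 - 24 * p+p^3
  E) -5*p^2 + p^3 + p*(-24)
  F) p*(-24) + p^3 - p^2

Expanding (p - 8) * (3 + p) * p:
= -5*p^2 + p^3 + p*(-24)
E) -5*p^2 + p^3 + p*(-24)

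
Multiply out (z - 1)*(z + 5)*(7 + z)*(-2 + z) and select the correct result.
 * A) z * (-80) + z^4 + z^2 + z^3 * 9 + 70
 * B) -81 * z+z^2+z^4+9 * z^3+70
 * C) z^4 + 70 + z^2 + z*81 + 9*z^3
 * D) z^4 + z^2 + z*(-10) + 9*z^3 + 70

Expanding (z - 1)*(z + 5)*(7 + z)*(-2 + z):
= -81 * z+z^2+z^4+9 * z^3+70
B) -81 * z+z^2+z^4+9 * z^3+70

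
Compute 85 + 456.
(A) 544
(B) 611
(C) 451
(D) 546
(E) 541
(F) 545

85 + 456 = 541
E) 541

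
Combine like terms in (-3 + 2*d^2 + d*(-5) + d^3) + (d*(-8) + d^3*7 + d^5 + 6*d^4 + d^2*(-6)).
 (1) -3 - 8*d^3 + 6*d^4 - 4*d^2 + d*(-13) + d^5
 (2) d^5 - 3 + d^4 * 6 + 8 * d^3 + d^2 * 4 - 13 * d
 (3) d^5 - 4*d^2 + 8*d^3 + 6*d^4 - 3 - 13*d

Adding the polynomials and combining like terms:
(-3 + 2*d^2 + d*(-5) + d^3) + (d*(-8) + d^3*7 + d^5 + 6*d^4 + d^2*(-6))
= d^5 - 4*d^2 + 8*d^3 + 6*d^4 - 3 - 13*d
3) d^5 - 4*d^2 + 8*d^3 + 6*d^4 - 3 - 13*d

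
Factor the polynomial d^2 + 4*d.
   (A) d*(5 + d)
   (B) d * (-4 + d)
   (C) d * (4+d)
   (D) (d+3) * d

We need to factor d^2 + 4*d.
The factored form is d * (4+d).
C) d * (4+d)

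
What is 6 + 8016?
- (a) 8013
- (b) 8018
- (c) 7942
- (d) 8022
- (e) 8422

6 + 8016 = 8022
d) 8022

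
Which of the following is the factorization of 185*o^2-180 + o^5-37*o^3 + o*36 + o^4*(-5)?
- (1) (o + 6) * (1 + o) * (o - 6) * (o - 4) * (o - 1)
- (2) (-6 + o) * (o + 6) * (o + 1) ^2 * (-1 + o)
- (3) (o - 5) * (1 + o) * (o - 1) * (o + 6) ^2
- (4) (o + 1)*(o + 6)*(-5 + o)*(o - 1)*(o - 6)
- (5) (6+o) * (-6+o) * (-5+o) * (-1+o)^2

We need to factor 185*o^2-180 + o^5-37*o^3 + o*36 + o^4*(-5).
The factored form is (o + 1)*(o + 6)*(-5 + o)*(o - 1)*(o - 6).
4) (o + 1)*(o + 6)*(-5 + o)*(o - 1)*(o - 6)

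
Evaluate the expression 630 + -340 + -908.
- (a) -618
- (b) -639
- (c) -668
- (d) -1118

First: 630 + -340 = 290
Then: 290 + -908 = -618
a) -618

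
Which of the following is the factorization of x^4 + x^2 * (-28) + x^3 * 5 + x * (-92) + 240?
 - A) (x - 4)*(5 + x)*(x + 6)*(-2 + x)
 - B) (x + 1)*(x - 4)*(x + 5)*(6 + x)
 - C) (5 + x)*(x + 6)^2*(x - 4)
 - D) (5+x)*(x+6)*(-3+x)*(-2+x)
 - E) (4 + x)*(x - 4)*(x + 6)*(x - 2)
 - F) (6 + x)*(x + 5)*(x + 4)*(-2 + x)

We need to factor x^4 + x^2 * (-28) + x^3 * 5 + x * (-92) + 240.
The factored form is (x - 4)*(5 + x)*(x + 6)*(-2 + x).
A) (x - 4)*(5 + x)*(x + 6)*(-2 + x)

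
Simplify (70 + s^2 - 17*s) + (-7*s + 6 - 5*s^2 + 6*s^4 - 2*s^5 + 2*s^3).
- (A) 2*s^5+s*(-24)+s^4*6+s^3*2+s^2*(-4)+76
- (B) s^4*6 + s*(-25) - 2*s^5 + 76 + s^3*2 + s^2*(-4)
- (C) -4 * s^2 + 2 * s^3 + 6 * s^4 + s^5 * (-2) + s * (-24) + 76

Adding the polynomials and combining like terms:
(70 + s^2 - 17*s) + (-7*s + 6 - 5*s^2 + 6*s^4 - 2*s^5 + 2*s^3)
= -4 * s^2 + 2 * s^3 + 6 * s^4 + s^5 * (-2) + s * (-24) + 76
C) -4 * s^2 + 2 * s^3 + 6 * s^4 + s^5 * (-2) + s * (-24) + 76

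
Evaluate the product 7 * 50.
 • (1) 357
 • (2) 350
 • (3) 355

7 * 50 = 350
2) 350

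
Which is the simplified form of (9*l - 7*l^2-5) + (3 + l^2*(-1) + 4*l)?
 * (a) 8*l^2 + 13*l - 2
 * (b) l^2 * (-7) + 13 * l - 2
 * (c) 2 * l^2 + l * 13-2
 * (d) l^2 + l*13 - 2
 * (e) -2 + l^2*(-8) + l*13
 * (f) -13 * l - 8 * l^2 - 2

Adding the polynomials and combining like terms:
(9*l - 7*l^2 - 5) + (3 + l^2*(-1) + 4*l)
= -2 + l^2*(-8) + l*13
e) -2 + l^2*(-8) + l*13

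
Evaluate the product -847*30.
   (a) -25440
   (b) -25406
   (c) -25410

-847 * 30 = -25410
c) -25410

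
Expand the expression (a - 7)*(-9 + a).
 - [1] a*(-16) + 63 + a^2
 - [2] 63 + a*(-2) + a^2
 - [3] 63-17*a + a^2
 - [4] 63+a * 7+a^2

Expanding (a - 7)*(-9 + a):
= a*(-16) + 63 + a^2
1) a*(-16) + 63 + a^2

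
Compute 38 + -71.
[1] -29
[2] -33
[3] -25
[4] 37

38 + -71 = -33
2) -33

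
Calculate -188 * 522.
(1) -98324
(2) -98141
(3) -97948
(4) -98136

-188 * 522 = -98136
4) -98136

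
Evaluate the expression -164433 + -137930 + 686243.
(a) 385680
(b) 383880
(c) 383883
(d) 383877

First: -164433 + -137930 = -302363
Then: -302363 + 686243 = 383880
b) 383880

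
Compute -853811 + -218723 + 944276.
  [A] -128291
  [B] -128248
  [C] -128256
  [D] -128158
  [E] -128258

First: -853811 + -218723 = -1072534
Then: -1072534 + 944276 = -128258
E) -128258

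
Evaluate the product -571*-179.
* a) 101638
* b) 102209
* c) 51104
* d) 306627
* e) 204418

-571 * -179 = 102209
b) 102209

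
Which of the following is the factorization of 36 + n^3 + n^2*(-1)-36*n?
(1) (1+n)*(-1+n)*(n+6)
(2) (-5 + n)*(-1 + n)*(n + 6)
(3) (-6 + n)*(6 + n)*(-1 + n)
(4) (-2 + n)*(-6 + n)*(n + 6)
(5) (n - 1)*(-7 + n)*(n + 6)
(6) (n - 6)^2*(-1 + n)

We need to factor 36 + n^3 + n^2*(-1)-36*n.
The factored form is (-6 + n)*(6 + n)*(-1 + n).
3) (-6 + n)*(6 + n)*(-1 + n)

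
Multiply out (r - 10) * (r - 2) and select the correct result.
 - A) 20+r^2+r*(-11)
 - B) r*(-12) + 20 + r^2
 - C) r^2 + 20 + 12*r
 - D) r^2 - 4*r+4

Expanding (r - 10) * (r - 2):
= r*(-12) + 20 + r^2
B) r*(-12) + 20 + r^2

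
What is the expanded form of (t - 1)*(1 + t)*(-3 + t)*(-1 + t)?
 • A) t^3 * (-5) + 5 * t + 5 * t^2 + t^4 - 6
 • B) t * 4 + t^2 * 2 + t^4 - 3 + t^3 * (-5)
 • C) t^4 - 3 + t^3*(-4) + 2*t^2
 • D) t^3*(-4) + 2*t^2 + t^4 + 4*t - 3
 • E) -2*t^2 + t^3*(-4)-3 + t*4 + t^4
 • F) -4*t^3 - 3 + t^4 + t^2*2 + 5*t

Expanding (t - 1)*(1 + t)*(-3 + t)*(-1 + t):
= t^3*(-4) + 2*t^2 + t^4 + 4*t - 3
D) t^3*(-4) + 2*t^2 + t^4 + 4*t - 3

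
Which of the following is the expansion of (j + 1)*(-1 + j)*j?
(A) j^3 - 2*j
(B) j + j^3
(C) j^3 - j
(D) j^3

Expanding (j + 1)*(-1 + j)*j:
= j^3 - j
C) j^3 - j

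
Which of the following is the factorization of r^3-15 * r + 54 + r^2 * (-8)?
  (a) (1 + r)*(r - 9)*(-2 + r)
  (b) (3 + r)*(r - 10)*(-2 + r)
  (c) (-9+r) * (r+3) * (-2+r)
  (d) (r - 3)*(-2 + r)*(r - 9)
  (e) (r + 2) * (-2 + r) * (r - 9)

We need to factor r^3-15 * r + 54 + r^2 * (-8).
The factored form is (-9+r) * (r+3) * (-2+r).
c) (-9+r) * (r+3) * (-2+r)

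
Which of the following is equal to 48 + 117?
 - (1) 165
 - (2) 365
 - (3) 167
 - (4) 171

48 + 117 = 165
1) 165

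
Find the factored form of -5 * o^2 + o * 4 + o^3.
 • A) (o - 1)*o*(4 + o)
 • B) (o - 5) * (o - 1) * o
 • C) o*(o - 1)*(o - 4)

We need to factor -5 * o^2 + o * 4 + o^3.
The factored form is o*(o - 1)*(o - 4).
C) o*(o - 1)*(o - 4)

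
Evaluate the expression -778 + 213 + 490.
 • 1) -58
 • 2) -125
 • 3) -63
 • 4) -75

First: -778 + 213 = -565
Then: -565 + 490 = -75
4) -75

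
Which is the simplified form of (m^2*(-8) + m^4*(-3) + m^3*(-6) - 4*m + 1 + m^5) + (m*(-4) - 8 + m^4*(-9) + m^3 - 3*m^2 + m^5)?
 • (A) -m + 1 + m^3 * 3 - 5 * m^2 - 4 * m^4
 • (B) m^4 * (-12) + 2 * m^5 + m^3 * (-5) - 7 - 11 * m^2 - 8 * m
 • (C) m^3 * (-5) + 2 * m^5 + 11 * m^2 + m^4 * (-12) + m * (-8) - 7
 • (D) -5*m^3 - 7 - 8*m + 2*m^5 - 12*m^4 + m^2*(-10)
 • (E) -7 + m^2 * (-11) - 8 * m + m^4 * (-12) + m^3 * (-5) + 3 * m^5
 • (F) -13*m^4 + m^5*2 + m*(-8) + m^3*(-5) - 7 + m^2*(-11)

Adding the polynomials and combining like terms:
(m^2*(-8) + m^4*(-3) + m^3*(-6) - 4*m + 1 + m^5) + (m*(-4) - 8 + m^4*(-9) + m^3 - 3*m^2 + m^5)
= m^4 * (-12) + 2 * m^5 + m^3 * (-5) - 7 - 11 * m^2 - 8 * m
B) m^4 * (-12) + 2 * m^5 + m^3 * (-5) - 7 - 11 * m^2 - 8 * m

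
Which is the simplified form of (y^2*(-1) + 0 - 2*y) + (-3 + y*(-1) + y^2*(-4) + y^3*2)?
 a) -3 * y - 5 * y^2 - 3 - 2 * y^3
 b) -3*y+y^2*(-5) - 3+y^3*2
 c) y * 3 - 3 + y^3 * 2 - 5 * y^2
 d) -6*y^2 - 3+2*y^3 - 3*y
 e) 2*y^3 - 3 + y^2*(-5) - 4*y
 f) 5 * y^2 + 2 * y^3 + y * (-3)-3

Adding the polynomials and combining like terms:
(y^2*(-1) + 0 - 2*y) + (-3 + y*(-1) + y^2*(-4) + y^3*2)
= -3*y+y^2*(-5) - 3+y^3*2
b) -3*y+y^2*(-5) - 3+y^3*2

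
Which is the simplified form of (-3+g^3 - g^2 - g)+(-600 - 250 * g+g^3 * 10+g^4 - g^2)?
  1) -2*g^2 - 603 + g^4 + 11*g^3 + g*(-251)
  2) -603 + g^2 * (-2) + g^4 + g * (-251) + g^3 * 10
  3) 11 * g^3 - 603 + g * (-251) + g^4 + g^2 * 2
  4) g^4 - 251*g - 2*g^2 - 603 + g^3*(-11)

Adding the polynomials and combining like terms:
(-3 + g^3 - g^2 - g) + (-600 - 250*g + g^3*10 + g^4 - g^2)
= -2*g^2 - 603 + g^4 + 11*g^3 + g*(-251)
1) -2*g^2 - 603 + g^4 + 11*g^3 + g*(-251)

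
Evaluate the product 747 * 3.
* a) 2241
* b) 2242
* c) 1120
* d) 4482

747 * 3 = 2241
a) 2241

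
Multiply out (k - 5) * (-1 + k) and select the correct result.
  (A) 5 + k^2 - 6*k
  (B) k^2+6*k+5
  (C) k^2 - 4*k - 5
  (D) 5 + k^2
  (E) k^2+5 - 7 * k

Expanding (k - 5) * (-1 + k):
= 5 + k^2 - 6*k
A) 5 + k^2 - 6*k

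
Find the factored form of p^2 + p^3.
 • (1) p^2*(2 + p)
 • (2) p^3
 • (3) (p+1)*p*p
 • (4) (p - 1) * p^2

We need to factor p^2 + p^3.
The factored form is (p+1)*p*p.
3) (p+1)*p*p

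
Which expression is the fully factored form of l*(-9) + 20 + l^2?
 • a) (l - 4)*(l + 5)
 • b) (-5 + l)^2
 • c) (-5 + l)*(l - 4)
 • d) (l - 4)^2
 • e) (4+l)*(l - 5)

We need to factor l*(-9) + 20 + l^2.
The factored form is (-5 + l)*(l - 4).
c) (-5 + l)*(l - 4)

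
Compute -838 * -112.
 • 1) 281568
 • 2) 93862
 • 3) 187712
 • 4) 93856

-838 * -112 = 93856
4) 93856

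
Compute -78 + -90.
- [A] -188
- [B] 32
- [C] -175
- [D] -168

-78 + -90 = -168
D) -168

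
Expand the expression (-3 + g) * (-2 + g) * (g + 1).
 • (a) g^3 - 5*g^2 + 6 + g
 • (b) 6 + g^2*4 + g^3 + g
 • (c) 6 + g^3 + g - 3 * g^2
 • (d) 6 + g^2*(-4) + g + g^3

Expanding (-3 + g) * (-2 + g) * (g + 1):
= 6 + g^2*(-4) + g + g^3
d) 6 + g^2*(-4) + g + g^3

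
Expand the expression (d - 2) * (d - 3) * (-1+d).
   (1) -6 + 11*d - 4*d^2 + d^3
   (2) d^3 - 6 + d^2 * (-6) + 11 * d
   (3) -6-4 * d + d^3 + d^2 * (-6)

Expanding (d - 2) * (d - 3) * (-1+d):
= d^3 - 6 + d^2 * (-6) + 11 * d
2) d^3 - 6 + d^2 * (-6) + 11 * d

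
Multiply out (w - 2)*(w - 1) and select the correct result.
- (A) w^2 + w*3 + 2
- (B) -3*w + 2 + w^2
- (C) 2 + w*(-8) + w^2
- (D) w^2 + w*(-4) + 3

Expanding (w - 2)*(w - 1):
= -3*w + 2 + w^2
B) -3*w + 2 + w^2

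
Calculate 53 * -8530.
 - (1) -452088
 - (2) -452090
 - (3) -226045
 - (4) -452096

53 * -8530 = -452090
2) -452090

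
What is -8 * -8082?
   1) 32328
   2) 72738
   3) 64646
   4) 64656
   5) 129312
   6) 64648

-8 * -8082 = 64656
4) 64656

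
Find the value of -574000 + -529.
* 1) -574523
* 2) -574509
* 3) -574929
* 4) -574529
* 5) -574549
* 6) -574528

-574000 + -529 = -574529
4) -574529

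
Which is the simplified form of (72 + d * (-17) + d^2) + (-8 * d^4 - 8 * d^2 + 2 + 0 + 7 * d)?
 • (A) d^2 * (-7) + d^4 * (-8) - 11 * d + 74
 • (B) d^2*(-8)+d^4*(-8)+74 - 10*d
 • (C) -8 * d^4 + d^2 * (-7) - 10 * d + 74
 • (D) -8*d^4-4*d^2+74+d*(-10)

Adding the polynomials and combining like terms:
(72 + d*(-17) + d^2) + (-8*d^4 - 8*d^2 + 2 + 0 + 7*d)
= -8 * d^4 + d^2 * (-7) - 10 * d + 74
C) -8 * d^4 + d^2 * (-7) - 10 * d + 74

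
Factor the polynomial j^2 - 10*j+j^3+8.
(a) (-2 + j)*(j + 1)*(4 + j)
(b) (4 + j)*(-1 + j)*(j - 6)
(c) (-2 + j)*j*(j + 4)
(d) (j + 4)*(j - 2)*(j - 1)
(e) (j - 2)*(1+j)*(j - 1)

We need to factor j^2 - 10*j+j^3+8.
The factored form is (j + 4)*(j - 2)*(j - 1).
d) (j + 4)*(j - 2)*(j - 1)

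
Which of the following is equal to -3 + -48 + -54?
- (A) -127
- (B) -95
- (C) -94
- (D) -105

First: -3 + -48 = -51
Then: -51 + -54 = -105
D) -105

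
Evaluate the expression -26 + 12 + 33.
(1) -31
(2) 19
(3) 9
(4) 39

First: -26 + 12 = -14
Then: -14 + 33 = 19
2) 19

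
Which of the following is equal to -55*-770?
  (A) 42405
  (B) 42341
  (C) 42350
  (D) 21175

-55 * -770 = 42350
C) 42350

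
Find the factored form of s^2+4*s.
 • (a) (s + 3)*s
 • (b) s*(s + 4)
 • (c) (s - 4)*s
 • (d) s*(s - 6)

We need to factor s^2+4*s.
The factored form is s*(s + 4).
b) s*(s + 4)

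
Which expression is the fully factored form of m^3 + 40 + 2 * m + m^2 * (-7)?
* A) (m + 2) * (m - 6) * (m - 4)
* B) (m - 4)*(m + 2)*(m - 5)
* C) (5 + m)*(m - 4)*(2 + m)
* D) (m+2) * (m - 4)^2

We need to factor m^3 + 40 + 2 * m + m^2 * (-7).
The factored form is (m - 4)*(m + 2)*(m - 5).
B) (m - 4)*(m + 2)*(m - 5)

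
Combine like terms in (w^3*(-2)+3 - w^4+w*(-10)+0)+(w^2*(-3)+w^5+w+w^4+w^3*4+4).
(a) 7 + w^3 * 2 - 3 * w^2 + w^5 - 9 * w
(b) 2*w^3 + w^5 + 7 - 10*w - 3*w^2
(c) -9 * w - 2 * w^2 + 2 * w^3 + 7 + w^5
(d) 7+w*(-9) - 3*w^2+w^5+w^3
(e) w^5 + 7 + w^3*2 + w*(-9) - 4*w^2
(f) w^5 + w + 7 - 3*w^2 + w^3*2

Adding the polynomials and combining like terms:
(w^3*(-2) + 3 - w^4 + w*(-10) + 0) + (w^2*(-3) + w^5 + w + w^4 + w^3*4 + 4)
= 7 + w^3 * 2 - 3 * w^2 + w^5 - 9 * w
a) 7 + w^3 * 2 - 3 * w^2 + w^5 - 9 * w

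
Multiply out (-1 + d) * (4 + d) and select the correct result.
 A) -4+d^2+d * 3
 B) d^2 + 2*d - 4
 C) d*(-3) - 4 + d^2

Expanding (-1 + d) * (4 + d):
= -4+d^2+d * 3
A) -4+d^2+d * 3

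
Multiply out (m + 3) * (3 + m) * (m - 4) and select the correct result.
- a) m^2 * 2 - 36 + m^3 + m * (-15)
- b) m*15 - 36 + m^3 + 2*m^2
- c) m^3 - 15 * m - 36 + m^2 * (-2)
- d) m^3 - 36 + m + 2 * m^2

Expanding (m + 3) * (3 + m) * (m - 4):
= m^2 * 2 - 36 + m^3 + m * (-15)
a) m^2 * 2 - 36 + m^3 + m * (-15)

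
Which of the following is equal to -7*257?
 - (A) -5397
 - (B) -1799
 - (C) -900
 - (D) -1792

-7 * 257 = -1799
B) -1799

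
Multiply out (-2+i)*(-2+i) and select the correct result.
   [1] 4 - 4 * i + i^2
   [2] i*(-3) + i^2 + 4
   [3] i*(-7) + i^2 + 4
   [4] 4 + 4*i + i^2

Expanding (-2+i)*(-2+i):
= 4 - 4 * i + i^2
1) 4 - 4 * i + i^2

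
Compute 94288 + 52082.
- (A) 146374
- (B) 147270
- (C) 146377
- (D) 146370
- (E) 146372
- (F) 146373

94288 + 52082 = 146370
D) 146370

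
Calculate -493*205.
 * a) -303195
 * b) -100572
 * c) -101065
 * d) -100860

-493 * 205 = -101065
c) -101065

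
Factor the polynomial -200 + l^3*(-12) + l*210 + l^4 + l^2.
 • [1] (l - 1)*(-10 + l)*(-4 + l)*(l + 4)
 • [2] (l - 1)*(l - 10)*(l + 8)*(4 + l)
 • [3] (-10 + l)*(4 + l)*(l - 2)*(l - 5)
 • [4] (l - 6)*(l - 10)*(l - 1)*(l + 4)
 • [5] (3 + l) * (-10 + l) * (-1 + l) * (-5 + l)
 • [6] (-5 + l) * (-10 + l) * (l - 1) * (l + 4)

We need to factor -200 + l^3*(-12) + l*210 + l^4 + l^2.
The factored form is (-5 + l) * (-10 + l) * (l - 1) * (l + 4).
6) (-5 + l) * (-10 + l) * (l - 1) * (l + 4)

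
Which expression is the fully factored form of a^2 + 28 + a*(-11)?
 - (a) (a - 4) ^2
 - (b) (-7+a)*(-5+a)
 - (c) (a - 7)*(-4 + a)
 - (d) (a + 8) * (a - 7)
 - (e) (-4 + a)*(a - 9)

We need to factor a^2 + 28 + a*(-11).
The factored form is (a - 7)*(-4 + a).
c) (a - 7)*(-4 + a)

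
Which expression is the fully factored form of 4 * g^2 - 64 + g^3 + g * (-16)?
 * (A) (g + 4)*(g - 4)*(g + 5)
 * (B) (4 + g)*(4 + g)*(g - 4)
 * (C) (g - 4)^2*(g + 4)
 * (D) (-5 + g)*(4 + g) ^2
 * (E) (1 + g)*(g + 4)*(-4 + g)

We need to factor 4 * g^2 - 64 + g^3 + g * (-16).
The factored form is (4 + g)*(4 + g)*(g - 4).
B) (4 + g)*(4 + g)*(g - 4)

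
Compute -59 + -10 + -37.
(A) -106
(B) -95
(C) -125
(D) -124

First: -59 + -10 = -69
Then: -69 + -37 = -106
A) -106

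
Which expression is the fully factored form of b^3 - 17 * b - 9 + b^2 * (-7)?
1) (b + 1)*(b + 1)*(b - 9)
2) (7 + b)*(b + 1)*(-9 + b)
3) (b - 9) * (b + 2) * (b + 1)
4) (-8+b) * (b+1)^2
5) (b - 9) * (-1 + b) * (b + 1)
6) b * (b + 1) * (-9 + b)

We need to factor b^3 - 17 * b - 9 + b^2 * (-7).
The factored form is (b + 1)*(b + 1)*(b - 9).
1) (b + 1)*(b + 1)*(b - 9)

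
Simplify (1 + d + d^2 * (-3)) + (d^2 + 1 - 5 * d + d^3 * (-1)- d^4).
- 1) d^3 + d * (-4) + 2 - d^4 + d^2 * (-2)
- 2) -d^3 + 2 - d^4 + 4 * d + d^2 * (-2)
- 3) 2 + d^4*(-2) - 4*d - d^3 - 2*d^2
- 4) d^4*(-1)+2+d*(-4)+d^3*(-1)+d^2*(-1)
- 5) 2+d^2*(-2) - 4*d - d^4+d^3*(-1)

Adding the polynomials and combining like terms:
(1 + d + d^2*(-3)) + (d^2 + 1 - 5*d + d^3*(-1) - d^4)
= 2+d^2*(-2) - 4*d - d^4+d^3*(-1)
5) 2+d^2*(-2) - 4*d - d^4+d^3*(-1)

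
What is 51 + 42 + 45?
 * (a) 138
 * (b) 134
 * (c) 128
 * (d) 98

First: 51 + 42 = 93
Then: 93 + 45 = 138
a) 138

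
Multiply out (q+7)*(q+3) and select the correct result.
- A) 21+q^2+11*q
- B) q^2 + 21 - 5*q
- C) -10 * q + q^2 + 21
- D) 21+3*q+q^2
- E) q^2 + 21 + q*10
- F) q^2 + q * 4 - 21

Expanding (q+7)*(q+3):
= q^2 + 21 + q*10
E) q^2 + 21 + q*10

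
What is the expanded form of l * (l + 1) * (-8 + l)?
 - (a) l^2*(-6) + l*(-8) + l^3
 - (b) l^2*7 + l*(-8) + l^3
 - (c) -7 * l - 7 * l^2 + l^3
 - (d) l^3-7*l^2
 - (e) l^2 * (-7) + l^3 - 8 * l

Expanding l * (l + 1) * (-8 + l):
= l^2 * (-7) + l^3 - 8 * l
e) l^2 * (-7) + l^3 - 8 * l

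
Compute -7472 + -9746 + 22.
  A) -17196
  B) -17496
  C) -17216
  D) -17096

First: -7472 + -9746 = -17218
Then: -17218 + 22 = -17196
A) -17196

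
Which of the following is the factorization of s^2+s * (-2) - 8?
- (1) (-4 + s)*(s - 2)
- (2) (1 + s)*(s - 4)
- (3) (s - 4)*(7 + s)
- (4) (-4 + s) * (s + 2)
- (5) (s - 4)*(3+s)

We need to factor s^2+s * (-2) - 8.
The factored form is (-4 + s) * (s + 2).
4) (-4 + s) * (s + 2)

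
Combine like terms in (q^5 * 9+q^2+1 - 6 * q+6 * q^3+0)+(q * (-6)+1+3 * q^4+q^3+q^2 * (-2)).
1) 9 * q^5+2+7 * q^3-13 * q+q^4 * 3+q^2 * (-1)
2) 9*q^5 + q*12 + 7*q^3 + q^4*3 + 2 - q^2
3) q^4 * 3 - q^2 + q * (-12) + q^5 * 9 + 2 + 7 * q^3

Adding the polynomials and combining like terms:
(q^5*9 + q^2 + 1 - 6*q + 6*q^3 + 0) + (q*(-6) + 1 + 3*q^4 + q^3 + q^2*(-2))
= q^4 * 3 - q^2 + q * (-12) + q^5 * 9 + 2 + 7 * q^3
3) q^4 * 3 - q^2 + q * (-12) + q^5 * 9 + 2 + 7 * q^3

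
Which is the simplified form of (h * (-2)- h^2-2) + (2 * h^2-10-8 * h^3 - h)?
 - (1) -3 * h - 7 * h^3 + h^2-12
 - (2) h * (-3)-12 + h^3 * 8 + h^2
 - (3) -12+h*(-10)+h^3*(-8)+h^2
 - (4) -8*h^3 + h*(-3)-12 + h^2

Adding the polynomials and combining like terms:
(h*(-2) - h^2 - 2) + (2*h^2 - 10 - 8*h^3 - h)
= -8*h^3 + h*(-3)-12 + h^2
4) -8*h^3 + h*(-3)-12 + h^2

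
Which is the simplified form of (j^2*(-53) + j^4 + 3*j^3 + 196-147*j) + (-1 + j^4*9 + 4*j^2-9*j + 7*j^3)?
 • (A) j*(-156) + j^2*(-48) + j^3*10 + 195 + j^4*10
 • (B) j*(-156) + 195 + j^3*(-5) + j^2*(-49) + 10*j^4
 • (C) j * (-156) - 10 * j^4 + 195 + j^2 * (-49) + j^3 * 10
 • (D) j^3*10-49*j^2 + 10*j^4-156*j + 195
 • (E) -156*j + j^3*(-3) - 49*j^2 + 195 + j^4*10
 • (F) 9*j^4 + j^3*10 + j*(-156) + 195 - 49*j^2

Adding the polynomials and combining like terms:
(j^2*(-53) + j^4 + 3*j^3 + 196 - 147*j) + (-1 + j^4*9 + 4*j^2 - 9*j + 7*j^3)
= j^3*10-49*j^2 + 10*j^4-156*j + 195
D) j^3*10-49*j^2 + 10*j^4-156*j + 195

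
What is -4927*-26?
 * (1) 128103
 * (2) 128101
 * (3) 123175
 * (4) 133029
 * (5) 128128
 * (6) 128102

-4927 * -26 = 128102
6) 128102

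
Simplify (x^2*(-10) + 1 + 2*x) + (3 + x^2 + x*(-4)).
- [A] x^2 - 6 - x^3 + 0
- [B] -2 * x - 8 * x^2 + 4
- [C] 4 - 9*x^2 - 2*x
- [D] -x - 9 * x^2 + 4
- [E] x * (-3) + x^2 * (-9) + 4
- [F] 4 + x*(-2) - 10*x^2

Adding the polynomials and combining like terms:
(x^2*(-10) + 1 + 2*x) + (3 + x^2 + x*(-4))
= 4 - 9*x^2 - 2*x
C) 4 - 9*x^2 - 2*x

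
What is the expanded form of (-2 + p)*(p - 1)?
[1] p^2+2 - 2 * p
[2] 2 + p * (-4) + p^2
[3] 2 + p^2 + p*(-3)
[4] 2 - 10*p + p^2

Expanding (-2 + p)*(p - 1):
= 2 + p^2 + p*(-3)
3) 2 + p^2 + p*(-3)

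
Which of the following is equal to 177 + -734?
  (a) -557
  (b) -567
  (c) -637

177 + -734 = -557
a) -557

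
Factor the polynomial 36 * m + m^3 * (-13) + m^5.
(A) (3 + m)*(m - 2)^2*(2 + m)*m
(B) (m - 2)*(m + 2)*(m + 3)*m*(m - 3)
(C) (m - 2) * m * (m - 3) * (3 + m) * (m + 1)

We need to factor 36 * m + m^3 * (-13) + m^5.
The factored form is (m - 2)*(m + 2)*(m + 3)*m*(m - 3).
B) (m - 2)*(m + 2)*(m + 3)*m*(m - 3)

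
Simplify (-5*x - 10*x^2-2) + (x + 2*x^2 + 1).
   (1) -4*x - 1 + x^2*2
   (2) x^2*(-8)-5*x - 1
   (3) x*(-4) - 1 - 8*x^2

Adding the polynomials and combining like terms:
(-5*x - 10*x^2 - 2) + (x + 2*x^2 + 1)
= x*(-4) - 1 - 8*x^2
3) x*(-4) - 1 - 8*x^2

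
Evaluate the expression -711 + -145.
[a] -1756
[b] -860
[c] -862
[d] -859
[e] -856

-711 + -145 = -856
e) -856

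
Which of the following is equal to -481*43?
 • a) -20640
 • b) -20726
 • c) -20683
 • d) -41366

-481 * 43 = -20683
c) -20683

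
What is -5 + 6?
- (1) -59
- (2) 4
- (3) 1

-5 + 6 = 1
3) 1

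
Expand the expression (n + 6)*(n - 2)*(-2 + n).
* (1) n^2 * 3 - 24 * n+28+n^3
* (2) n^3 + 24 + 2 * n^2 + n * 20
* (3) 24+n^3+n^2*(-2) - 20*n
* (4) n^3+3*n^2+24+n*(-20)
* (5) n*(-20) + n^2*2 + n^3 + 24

Expanding (n + 6)*(n - 2)*(-2 + n):
= n*(-20) + n^2*2 + n^3 + 24
5) n*(-20) + n^2*2 + n^3 + 24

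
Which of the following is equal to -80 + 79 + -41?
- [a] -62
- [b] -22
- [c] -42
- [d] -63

First: -80 + 79 = -1
Then: -1 + -41 = -42
c) -42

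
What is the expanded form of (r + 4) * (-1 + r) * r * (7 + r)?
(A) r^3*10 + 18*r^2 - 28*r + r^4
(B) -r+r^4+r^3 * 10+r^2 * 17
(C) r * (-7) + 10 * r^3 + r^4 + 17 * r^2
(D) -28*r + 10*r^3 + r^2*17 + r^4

Expanding (r + 4) * (-1 + r) * r * (7 + r):
= -28*r + 10*r^3 + r^2*17 + r^4
D) -28*r + 10*r^3 + r^2*17 + r^4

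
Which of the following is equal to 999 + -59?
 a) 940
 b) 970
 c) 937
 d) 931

999 + -59 = 940
a) 940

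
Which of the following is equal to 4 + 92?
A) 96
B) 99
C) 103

4 + 92 = 96
A) 96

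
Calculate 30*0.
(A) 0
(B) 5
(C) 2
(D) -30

30 * 0 = 0
A) 0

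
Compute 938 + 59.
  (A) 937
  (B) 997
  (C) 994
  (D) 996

938 + 59 = 997
B) 997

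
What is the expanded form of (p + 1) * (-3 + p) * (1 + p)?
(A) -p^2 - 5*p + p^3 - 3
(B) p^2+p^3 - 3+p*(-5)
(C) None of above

Expanding (p + 1) * (-3 + p) * (1 + p):
= -p^2 - 5*p + p^3 - 3
A) -p^2 - 5*p + p^3 - 3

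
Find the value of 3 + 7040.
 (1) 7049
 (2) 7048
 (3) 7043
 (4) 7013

3 + 7040 = 7043
3) 7043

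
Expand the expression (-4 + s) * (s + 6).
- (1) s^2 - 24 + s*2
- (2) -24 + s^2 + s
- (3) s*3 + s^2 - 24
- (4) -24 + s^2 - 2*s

Expanding (-4 + s) * (s + 6):
= s^2 - 24 + s*2
1) s^2 - 24 + s*2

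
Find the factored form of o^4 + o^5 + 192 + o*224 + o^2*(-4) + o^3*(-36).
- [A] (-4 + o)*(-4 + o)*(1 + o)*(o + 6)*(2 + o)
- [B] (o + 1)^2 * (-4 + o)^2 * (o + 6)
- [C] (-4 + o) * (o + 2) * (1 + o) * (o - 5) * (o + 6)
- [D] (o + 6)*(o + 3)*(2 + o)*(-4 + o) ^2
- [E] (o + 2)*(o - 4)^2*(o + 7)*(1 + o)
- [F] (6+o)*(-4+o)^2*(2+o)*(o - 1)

We need to factor o^4 + o^5 + 192 + o*224 + o^2*(-4) + o^3*(-36).
The factored form is (-4 + o)*(-4 + o)*(1 + o)*(o + 6)*(2 + o).
A) (-4 + o)*(-4 + o)*(1 + o)*(o + 6)*(2 + o)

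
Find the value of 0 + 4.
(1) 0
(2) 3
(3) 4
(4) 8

0 + 4 = 4
3) 4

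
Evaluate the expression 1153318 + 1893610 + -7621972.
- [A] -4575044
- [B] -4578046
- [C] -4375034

First: 1153318 + 1893610 = 3046928
Then: 3046928 + -7621972 = -4575044
A) -4575044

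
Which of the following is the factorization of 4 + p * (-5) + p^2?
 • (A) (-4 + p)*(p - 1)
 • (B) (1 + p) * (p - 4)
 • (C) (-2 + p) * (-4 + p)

We need to factor 4 + p * (-5) + p^2.
The factored form is (-4 + p)*(p - 1).
A) (-4 + p)*(p - 1)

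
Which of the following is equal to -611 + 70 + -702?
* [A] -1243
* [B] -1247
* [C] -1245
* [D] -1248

First: -611 + 70 = -541
Then: -541 + -702 = -1243
A) -1243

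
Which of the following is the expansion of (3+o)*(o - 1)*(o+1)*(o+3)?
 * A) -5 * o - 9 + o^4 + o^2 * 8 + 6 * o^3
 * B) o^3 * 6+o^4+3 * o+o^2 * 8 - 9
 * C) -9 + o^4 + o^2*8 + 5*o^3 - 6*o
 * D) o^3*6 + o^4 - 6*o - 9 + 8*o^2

Expanding (3+o)*(o - 1)*(o+1)*(o+3):
= o^3*6 + o^4 - 6*o - 9 + 8*o^2
D) o^3*6 + o^4 - 6*o - 9 + 8*o^2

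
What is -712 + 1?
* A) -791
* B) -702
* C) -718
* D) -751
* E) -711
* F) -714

-712 + 1 = -711
E) -711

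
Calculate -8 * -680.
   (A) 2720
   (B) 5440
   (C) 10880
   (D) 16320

-8 * -680 = 5440
B) 5440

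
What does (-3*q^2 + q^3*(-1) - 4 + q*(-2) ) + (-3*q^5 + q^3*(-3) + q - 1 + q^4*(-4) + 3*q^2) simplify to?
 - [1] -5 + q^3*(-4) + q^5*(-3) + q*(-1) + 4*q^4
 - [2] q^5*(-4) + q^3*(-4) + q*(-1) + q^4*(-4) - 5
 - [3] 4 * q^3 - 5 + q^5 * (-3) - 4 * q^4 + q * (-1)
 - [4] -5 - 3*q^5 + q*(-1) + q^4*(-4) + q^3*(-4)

Adding the polynomials and combining like terms:
(-3*q^2 + q^3*(-1) - 4 + q*(-2)) + (-3*q^5 + q^3*(-3) + q - 1 + q^4*(-4) + 3*q^2)
= -5 - 3*q^5 + q*(-1) + q^4*(-4) + q^3*(-4)
4) -5 - 3*q^5 + q*(-1) + q^4*(-4) + q^3*(-4)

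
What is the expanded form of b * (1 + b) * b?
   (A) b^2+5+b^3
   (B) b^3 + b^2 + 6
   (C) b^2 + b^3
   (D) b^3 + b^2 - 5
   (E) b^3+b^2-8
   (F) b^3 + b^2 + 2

Expanding b * (1 + b) * b:
= b^2 + b^3
C) b^2 + b^3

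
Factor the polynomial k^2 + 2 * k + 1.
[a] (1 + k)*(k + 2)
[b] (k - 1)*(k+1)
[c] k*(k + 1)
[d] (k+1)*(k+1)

We need to factor k^2 + 2 * k + 1.
The factored form is (k+1)*(k+1).
d) (k+1)*(k+1)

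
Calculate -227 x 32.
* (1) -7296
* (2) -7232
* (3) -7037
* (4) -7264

-227 * 32 = -7264
4) -7264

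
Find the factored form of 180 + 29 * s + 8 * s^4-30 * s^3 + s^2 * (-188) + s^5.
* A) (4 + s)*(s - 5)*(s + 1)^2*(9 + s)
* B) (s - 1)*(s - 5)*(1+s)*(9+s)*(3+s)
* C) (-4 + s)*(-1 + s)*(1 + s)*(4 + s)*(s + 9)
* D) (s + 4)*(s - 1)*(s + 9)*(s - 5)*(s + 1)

We need to factor 180 + 29 * s + 8 * s^4-30 * s^3 + s^2 * (-188) + s^5.
The factored form is (s + 4)*(s - 1)*(s + 9)*(s - 5)*(s + 1).
D) (s + 4)*(s - 1)*(s + 9)*(s - 5)*(s + 1)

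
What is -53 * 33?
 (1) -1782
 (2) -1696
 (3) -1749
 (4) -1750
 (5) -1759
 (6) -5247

-53 * 33 = -1749
3) -1749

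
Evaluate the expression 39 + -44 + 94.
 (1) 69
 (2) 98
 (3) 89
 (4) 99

First: 39 + -44 = -5
Then: -5 + 94 = 89
3) 89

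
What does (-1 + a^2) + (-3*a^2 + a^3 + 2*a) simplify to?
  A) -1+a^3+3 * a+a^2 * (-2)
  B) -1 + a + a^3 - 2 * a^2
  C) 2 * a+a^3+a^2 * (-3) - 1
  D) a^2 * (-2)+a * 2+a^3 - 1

Adding the polynomials and combining like terms:
(-1 + a^2) + (-3*a^2 + a^3 + 2*a)
= a^2 * (-2)+a * 2+a^3 - 1
D) a^2 * (-2)+a * 2+a^3 - 1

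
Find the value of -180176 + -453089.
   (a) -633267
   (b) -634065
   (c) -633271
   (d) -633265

-180176 + -453089 = -633265
d) -633265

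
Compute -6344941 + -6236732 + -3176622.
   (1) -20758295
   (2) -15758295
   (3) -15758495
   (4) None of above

First: -6344941 + -6236732 = -12581673
Then: -12581673 + -3176622 = -15758295
2) -15758295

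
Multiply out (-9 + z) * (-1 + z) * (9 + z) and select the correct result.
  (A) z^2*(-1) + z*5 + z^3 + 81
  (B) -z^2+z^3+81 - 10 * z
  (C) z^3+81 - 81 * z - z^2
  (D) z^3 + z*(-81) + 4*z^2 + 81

Expanding (-9 + z) * (-1 + z) * (9 + z):
= z^3+81 - 81 * z - z^2
C) z^3+81 - 81 * z - z^2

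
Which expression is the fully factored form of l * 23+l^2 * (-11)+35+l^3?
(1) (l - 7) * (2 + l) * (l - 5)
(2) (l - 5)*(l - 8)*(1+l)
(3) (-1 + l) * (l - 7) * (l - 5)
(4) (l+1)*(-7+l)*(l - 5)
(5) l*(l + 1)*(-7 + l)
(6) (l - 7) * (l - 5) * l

We need to factor l * 23+l^2 * (-11)+35+l^3.
The factored form is (l+1)*(-7+l)*(l - 5).
4) (l+1)*(-7+l)*(l - 5)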